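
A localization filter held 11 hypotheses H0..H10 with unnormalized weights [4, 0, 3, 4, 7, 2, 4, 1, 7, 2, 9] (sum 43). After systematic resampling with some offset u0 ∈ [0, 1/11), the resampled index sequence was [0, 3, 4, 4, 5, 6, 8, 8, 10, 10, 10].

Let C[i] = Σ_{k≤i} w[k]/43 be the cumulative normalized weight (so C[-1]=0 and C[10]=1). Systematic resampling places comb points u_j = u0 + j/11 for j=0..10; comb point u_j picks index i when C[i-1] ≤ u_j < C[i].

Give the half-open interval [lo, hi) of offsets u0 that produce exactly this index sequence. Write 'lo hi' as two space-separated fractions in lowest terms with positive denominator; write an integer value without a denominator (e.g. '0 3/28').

C = [4/43, 4/43, 7/43, 11/43, 18/43, 20/43, 24/43, 25/43, 32/43, 34/43, 1]
j=0 picked index 0: u0 ∈ [0, 4/43)
j=1 picked index 3: u0 ∈ [34/473, 78/473)
j=2 picked index 4: u0 ∈ [35/473, 112/473)
j=3 picked index 4: u0 ∈ [-8/473, 69/473)
j=4 picked index 5: u0 ∈ [26/473, 48/473)
j=5 picked index 6: u0 ∈ [5/473, 49/473)
j=6 picked index 8: u0 ∈ [17/473, 94/473)
j=7 picked index 8: u0 ∈ [-26/473, 51/473)
j=8 picked index 10: u0 ∈ [30/473, 3/11)
j=9 picked index 10: u0 ∈ [-13/473, 2/11)
j=10 picked index 10: u0 ∈ [-56/473, 1/11)
intersection: [35/473, 1/11)

35/473 1/11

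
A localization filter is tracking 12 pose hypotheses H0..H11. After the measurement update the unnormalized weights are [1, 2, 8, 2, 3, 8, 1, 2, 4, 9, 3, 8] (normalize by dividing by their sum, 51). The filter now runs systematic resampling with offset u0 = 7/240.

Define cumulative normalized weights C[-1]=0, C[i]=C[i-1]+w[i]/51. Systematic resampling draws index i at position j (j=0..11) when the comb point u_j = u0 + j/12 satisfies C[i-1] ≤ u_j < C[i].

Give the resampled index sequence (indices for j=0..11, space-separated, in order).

1 2 2 4 5 5 7 9 9 9 11 11

C = [1/51, 1/17, 11/51, 13/51, 16/51, 8/17, 25/51, 9/17, 31/51, 40/51, 43/51, 1]
j=0: u_0=7/240 ∈ [1/51, 1/17) → index 1
j=1: u_1=9/80 ∈ [1/17, 11/51) → index 2
j=2: u_2=47/240 ∈ [1/17, 11/51) → index 2
j=3: u_3=67/240 ∈ [13/51, 16/51) → index 4
j=4: u_4=29/80 ∈ [16/51, 8/17) → index 5
j=5: u_5=107/240 ∈ [16/51, 8/17) → index 5
j=6: u_6=127/240 ∈ [25/51, 9/17) → index 7
j=7: u_7=49/80 ∈ [31/51, 40/51) → index 9
j=8: u_8=167/240 ∈ [31/51, 40/51) → index 9
j=9: u_9=187/240 ∈ [31/51, 40/51) → index 9
j=10: u_10=69/80 ∈ [43/51, 1) → index 11
j=11: u_11=227/240 ∈ [43/51, 1) → index 11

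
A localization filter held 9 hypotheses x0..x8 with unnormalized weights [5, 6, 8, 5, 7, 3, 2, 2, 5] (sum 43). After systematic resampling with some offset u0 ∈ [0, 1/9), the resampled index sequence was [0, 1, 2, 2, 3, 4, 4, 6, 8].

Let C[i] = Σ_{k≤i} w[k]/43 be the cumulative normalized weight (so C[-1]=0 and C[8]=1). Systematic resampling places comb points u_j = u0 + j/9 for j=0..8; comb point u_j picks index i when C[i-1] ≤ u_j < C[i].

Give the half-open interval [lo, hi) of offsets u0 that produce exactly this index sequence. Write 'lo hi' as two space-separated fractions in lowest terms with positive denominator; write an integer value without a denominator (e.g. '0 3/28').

13/387 7/129

C = [5/43, 11/43, 19/43, 24/43, 31/43, 34/43, 36/43, 38/43, 1]
j=0 picked index 0: u0 ∈ [0, 5/43)
j=1 picked index 1: u0 ∈ [2/387, 56/387)
j=2 picked index 2: u0 ∈ [13/387, 85/387)
j=3 picked index 2: u0 ∈ [-10/129, 14/129)
j=4 picked index 3: u0 ∈ [-1/387, 44/387)
j=5 picked index 4: u0 ∈ [1/387, 64/387)
j=6 picked index 4: u0 ∈ [-14/129, 7/129)
j=7 picked index 6: u0 ∈ [5/387, 23/387)
j=8 picked index 8: u0 ∈ [-2/387, 1/9)
intersection: [13/387, 7/129)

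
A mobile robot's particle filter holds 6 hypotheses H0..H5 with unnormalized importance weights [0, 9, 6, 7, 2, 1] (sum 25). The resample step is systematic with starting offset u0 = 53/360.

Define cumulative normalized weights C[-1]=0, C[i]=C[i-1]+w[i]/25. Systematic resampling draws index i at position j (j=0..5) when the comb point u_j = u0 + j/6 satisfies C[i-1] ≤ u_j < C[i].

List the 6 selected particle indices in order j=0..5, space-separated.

C = [0, 9/25, 3/5, 22/25, 24/25, 1]
j=0: u_0=53/360 ∈ [0, 9/25) → index 1
j=1: u_1=113/360 ∈ [0, 9/25) → index 1
j=2: u_2=173/360 ∈ [9/25, 3/5) → index 2
j=3: u_3=233/360 ∈ [3/5, 22/25) → index 3
j=4: u_4=293/360 ∈ [3/5, 22/25) → index 3
j=5: u_5=353/360 ∈ [24/25, 1) → index 5

1 1 2 3 3 5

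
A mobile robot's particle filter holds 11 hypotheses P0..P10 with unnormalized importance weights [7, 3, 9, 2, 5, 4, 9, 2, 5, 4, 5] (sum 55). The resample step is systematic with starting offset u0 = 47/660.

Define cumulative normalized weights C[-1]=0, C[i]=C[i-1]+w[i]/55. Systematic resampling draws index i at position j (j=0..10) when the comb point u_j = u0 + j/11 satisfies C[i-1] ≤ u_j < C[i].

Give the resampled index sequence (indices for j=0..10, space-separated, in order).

C = [7/55, 2/11, 19/55, 21/55, 26/55, 6/11, 39/55, 41/55, 46/55, 10/11, 1]
j=0: u_0=47/660 ∈ [0, 7/55) → index 0
j=1: u_1=107/660 ∈ [7/55, 2/11) → index 1
j=2: u_2=167/660 ∈ [2/11, 19/55) → index 2
j=3: u_3=227/660 ∈ [2/11, 19/55) → index 2
j=4: u_4=287/660 ∈ [21/55, 26/55) → index 4
j=5: u_5=347/660 ∈ [26/55, 6/11) → index 5
j=6: u_6=37/60 ∈ [6/11, 39/55) → index 6
j=7: u_7=467/660 ∈ [6/11, 39/55) → index 6
j=8: u_8=527/660 ∈ [41/55, 46/55) → index 8
j=9: u_9=587/660 ∈ [46/55, 10/11) → index 9
j=10: u_10=647/660 ∈ [10/11, 1) → index 10

0 1 2 2 4 5 6 6 8 9 10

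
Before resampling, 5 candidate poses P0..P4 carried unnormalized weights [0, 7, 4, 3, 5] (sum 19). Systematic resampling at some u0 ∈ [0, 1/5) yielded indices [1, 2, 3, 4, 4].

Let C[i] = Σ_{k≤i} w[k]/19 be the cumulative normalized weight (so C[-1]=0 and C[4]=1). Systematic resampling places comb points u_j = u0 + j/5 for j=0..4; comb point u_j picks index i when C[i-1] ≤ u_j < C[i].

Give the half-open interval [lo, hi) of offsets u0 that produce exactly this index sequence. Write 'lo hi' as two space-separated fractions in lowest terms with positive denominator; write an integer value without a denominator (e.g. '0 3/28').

C = [0, 7/19, 11/19, 14/19, 1]
j=0 picked index 1: u0 ∈ [0, 7/19)
j=1 picked index 2: u0 ∈ [16/95, 36/95)
j=2 picked index 3: u0 ∈ [17/95, 32/95)
j=3 picked index 4: u0 ∈ [13/95, 2/5)
j=4 picked index 4: u0 ∈ [-6/95, 1/5)
intersection: [17/95, 1/5)

17/95 1/5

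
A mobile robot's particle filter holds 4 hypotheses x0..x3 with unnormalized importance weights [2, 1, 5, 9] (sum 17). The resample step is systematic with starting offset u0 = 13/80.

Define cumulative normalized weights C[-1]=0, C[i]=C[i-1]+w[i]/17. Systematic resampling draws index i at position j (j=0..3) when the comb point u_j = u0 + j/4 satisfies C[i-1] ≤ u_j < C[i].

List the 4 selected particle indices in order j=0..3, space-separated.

C = [2/17, 3/17, 8/17, 1]
j=0: u_0=13/80 ∈ [2/17, 3/17) → index 1
j=1: u_1=33/80 ∈ [3/17, 8/17) → index 2
j=2: u_2=53/80 ∈ [8/17, 1) → index 3
j=3: u_3=73/80 ∈ [8/17, 1) → index 3

1 2 3 3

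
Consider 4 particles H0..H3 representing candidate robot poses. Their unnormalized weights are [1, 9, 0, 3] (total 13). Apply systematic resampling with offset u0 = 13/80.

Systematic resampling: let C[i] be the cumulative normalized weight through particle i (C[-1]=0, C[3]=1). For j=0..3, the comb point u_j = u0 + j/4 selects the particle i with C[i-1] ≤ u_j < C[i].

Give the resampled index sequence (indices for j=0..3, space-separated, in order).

1 1 1 3

C = [1/13, 10/13, 10/13, 1]
j=0: u_0=13/80 ∈ [1/13, 10/13) → index 1
j=1: u_1=33/80 ∈ [1/13, 10/13) → index 1
j=2: u_2=53/80 ∈ [1/13, 10/13) → index 1
j=3: u_3=73/80 ∈ [10/13, 1) → index 3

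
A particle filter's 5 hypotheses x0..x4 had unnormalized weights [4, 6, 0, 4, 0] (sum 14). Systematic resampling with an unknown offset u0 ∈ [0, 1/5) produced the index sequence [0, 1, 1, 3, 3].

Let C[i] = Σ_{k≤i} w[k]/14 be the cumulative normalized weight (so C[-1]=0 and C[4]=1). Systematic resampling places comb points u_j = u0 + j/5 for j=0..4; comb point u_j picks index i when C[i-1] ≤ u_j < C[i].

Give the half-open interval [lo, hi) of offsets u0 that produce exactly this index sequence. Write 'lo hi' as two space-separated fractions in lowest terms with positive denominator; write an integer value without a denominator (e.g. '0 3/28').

C = [2/7, 5/7, 5/7, 1, 1]
j=0 picked index 0: u0 ∈ [0, 2/7)
j=1 picked index 1: u0 ∈ [3/35, 18/35)
j=2 picked index 1: u0 ∈ [-4/35, 11/35)
j=3 picked index 3: u0 ∈ [4/35, 2/5)
j=4 picked index 3: u0 ∈ [-3/35, 1/5)
intersection: [4/35, 1/5)

4/35 1/5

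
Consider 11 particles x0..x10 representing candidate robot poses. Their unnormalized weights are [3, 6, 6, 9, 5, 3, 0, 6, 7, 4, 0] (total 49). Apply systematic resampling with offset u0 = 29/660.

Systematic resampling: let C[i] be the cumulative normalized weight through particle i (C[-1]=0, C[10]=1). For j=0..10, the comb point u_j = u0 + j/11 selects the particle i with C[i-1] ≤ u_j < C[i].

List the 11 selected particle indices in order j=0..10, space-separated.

C = [3/49, 9/49, 15/49, 24/49, 29/49, 32/49, 32/49, 38/49, 45/49, 1, 1]
j=0: u_0=29/660 ∈ [0, 3/49) → index 0
j=1: u_1=89/660 ∈ [3/49, 9/49) → index 1
j=2: u_2=149/660 ∈ [9/49, 15/49) → index 2
j=3: u_3=19/60 ∈ [15/49, 24/49) → index 3
j=4: u_4=269/660 ∈ [15/49, 24/49) → index 3
j=5: u_5=329/660 ∈ [24/49, 29/49) → index 4
j=6: u_6=389/660 ∈ [24/49, 29/49) → index 4
j=7: u_7=449/660 ∈ [32/49, 38/49) → index 7
j=8: u_8=509/660 ∈ [32/49, 38/49) → index 7
j=9: u_9=569/660 ∈ [38/49, 45/49) → index 8
j=10: u_10=629/660 ∈ [45/49, 1) → index 9

0 1 2 3 3 4 4 7 7 8 9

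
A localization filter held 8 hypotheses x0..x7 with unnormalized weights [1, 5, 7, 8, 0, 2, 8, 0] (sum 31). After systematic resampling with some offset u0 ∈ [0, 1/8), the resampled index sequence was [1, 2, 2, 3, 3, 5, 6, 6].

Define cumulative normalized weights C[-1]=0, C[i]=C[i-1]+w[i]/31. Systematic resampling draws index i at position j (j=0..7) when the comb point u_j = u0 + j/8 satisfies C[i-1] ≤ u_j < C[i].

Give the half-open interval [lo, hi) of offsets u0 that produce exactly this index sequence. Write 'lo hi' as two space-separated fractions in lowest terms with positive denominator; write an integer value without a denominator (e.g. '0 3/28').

17/248 29/248

C = [1/31, 6/31, 13/31, 21/31, 21/31, 23/31, 1, 1]
j=0 picked index 1: u0 ∈ [1/31, 6/31)
j=1 picked index 2: u0 ∈ [17/248, 73/248)
j=2 picked index 2: u0 ∈ [-7/124, 21/124)
j=3 picked index 3: u0 ∈ [11/248, 75/248)
j=4 picked index 3: u0 ∈ [-5/62, 11/62)
j=5 picked index 5: u0 ∈ [13/248, 29/248)
j=6 picked index 6: u0 ∈ [-1/124, 1/4)
j=7 picked index 6: u0 ∈ [-33/248, 1/8)
intersection: [17/248, 29/248)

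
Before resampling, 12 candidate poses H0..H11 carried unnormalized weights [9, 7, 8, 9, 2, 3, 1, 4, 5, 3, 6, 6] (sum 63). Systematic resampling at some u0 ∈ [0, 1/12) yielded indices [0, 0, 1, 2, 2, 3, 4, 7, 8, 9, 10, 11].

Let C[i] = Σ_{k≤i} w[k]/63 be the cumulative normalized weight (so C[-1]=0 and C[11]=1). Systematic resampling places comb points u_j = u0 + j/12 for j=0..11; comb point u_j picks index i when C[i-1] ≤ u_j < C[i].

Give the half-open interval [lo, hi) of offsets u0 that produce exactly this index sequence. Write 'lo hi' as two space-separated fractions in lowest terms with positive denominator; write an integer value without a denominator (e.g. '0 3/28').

1/28 1/21

C = [1/7, 16/63, 8/21, 11/21, 5/9, 38/63, 13/21, 43/63, 16/21, 17/21, 19/21, 1]
j=0 picked index 0: u0 ∈ [0, 1/7)
j=1 picked index 0: u0 ∈ [-1/12, 5/84)
j=2 picked index 1: u0 ∈ [-1/42, 11/126)
j=3 picked index 2: u0 ∈ [1/252, 11/84)
j=4 picked index 2: u0 ∈ [-5/63, 1/21)
j=5 picked index 3: u0 ∈ [-1/28, 3/28)
j=6 picked index 4: u0 ∈ [1/42, 1/18)
j=7 picked index 7: u0 ∈ [1/28, 25/252)
j=8 picked index 8: u0 ∈ [1/63, 2/21)
j=9 picked index 9: u0 ∈ [1/84, 5/84)
j=10 picked index 10: u0 ∈ [-1/42, 1/14)
j=11 picked index 11: u0 ∈ [-1/84, 1/12)
intersection: [1/28, 1/21)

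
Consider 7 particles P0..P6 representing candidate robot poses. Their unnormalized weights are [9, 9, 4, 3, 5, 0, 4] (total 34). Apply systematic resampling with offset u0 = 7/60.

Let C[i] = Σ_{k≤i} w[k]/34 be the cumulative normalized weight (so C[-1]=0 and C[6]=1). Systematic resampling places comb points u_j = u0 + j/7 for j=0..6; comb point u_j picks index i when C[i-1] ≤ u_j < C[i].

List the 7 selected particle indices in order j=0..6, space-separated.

0 0 1 2 3 4 6

C = [9/34, 9/17, 11/17, 25/34, 15/17, 15/17, 1]
j=0: u_0=7/60 ∈ [0, 9/34) → index 0
j=1: u_1=109/420 ∈ [0, 9/34) → index 0
j=2: u_2=169/420 ∈ [9/34, 9/17) → index 1
j=3: u_3=229/420 ∈ [9/17, 11/17) → index 2
j=4: u_4=289/420 ∈ [11/17, 25/34) → index 3
j=5: u_5=349/420 ∈ [25/34, 15/17) → index 4
j=6: u_6=409/420 ∈ [15/17, 1) → index 6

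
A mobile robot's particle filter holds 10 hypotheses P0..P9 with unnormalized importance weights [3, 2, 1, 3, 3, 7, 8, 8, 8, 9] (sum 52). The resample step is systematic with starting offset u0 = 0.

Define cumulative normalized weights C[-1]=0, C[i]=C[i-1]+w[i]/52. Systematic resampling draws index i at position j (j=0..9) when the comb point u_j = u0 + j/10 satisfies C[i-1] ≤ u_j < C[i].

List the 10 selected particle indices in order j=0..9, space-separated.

C = [3/52, 5/52, 3/26, 9/52, 3/13, 19/52, 27/52, 35/52, 43/52, 1]
j=0: u_0=0 ∈ [0, 3/52) → index 0
j=1: u_1=1/10 ∈ [5/52, 3/26) → index 2
j=2: u_2=1/5 ∈ [9/52, 3/13) → index 4
j=3: u_3=3/10 ∈ [3/13, 19/52) → index 5
j=4: u_4=2/5 ∈ [19/52, 27/52) → index 6
j=5: u_5=1/2 ∈ [19/52, 27/52) → index 6
j=6: u_6=3/5 ∈ [27/52, 35/52) → index 7
j=7: u_7=7/10 ∈ [35/52, 43/52) → index 8
j=8: u_8=4/5 ∈ [35/52, 43/52) → index 8
j=9: u_9=9/10 ∈ [43/52, 1) → index 9

0 2 4 5 6 6 7 8 8 9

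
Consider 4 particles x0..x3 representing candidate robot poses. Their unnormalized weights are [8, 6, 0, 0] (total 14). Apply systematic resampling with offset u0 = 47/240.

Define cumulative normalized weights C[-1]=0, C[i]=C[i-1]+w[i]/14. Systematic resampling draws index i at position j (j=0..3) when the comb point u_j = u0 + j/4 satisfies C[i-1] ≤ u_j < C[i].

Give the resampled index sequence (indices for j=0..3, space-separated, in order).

C = [4/7, 1, 1, 1]
j=0: u_0=47/240 ∈ [0, 4/7) → index 0
j=1: u_1=107/240 ∈ [0, 4/7) → index 0
j=2: u_2=167/240 ∈ [4/7, 1) → index 1
j=3: u_3=227/240 ∈ [4/7, 1) → index 1

0 0 1 1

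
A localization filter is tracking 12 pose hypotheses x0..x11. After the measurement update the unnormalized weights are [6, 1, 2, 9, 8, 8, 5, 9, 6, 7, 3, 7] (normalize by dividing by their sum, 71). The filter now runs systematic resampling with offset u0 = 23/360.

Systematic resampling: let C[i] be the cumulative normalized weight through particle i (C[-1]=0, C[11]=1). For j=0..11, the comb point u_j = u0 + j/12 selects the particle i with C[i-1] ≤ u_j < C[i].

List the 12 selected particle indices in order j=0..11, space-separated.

C = [6/71, 7/71, 9/71, 18/71, 26/71, 34/71, 39/71, 48/71, 54/71, 61/71, 64/71, 1]
j=0: u_0=23/360 ∈ [0, 6/71) → index 0
j=1: u_1=53/360 ∈ [9/71, 18/71) → index 3
j=2: u_2=83/360 ∈ [9/71, 18/71) → index 3
j=3: u_3=113/360 ∈ [18/71, 26/71) → index 4
j=4: u_4=143/360 ∈ [26/71, 34/71) → index 5
j=5: u_5=173/360 ∈ [34/71, 39/71) → index 6
j=6: u_6=203/360 ∈ [39/71, 48/71) → index 7
j=7: u_7=233/360 ∈ [39/71, 48/71) → index 7
j=8: u_8=263/360 ∈ [48/71, 54/71) → index 8
j=9: u_9=293/360 ∈ [54/71, 61/71) → index 9
j=10: u_10=323/360 ∈ [61/71, 64/71) → index 10
j=11: u_11=353/360 ∈ [64/71, 1) → index 11

0 3 3 4 5 6 7 7 8 9 10 11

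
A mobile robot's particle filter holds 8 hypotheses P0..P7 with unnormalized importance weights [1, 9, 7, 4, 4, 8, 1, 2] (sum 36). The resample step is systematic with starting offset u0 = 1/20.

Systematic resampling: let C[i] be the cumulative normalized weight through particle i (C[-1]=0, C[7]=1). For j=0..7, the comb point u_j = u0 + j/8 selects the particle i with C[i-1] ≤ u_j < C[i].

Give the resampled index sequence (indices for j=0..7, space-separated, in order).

1 1 2 2 3 4 5 6

C = [1/36, 5/18, 17/36, 7/12, 25/36, 11/12, 17/18, 1]
j=0: u_0=1/20 ∈ [1/36, 5/18) → index 1
j=1: u_1=7/40 ∈ [1/36, 5/18) → index 1
j=2: u_2=3/10 ∈ [5/18, 17/36) → index 2
j=3: u_3=17/40 ∈ [5/18, 17/36) → index 2
j=4: u_4=11/20 ∈ [17/36, 7/12) → index 3
j=5: u_5=27/40 ∈ [7/12, 25/36) → index 4
j=6: u_6=4/5 ∈ [25/36, 11/12) → index 5
j=7: u_7=37/40 ∈ [11/12, 17/18) → index 6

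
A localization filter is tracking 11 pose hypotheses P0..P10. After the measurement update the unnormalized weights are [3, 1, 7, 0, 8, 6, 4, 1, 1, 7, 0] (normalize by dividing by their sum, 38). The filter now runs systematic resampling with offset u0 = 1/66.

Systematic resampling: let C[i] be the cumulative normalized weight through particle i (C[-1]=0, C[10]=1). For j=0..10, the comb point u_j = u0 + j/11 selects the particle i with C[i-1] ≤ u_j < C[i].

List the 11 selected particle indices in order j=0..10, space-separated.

C = [3/38, 2/19, 11/38, 11/38, 1/2, 25/38, 29/38, 15/19, 31/38, 1, 1]
j=0: u_0=1/66 ∈ [0, 3/38) → index 0
j=1: u_1=7/66 ∈ [2/19, 11/38) → index 2
j=2: u_2=13/66 ∈ [2/19, 11/38) → index 2
j=3: u_3=19/66 ∈ [2/19, 11/38) → index 2
j=4: u_4=25/66 ∈ [11/38, 1/2) → index 4
j=5: u_5=31/66 ∈ [11/38, 1/2) → index 4
j=6: u_6=37/66 ∈ [1/2, 25/38) → index 5
j=7: u_7=43/66 ∈ [1/2, 25/38) → index 5
j=8: u_8=49/66 ∈ [25/38, 29/38) → index 6
j=9: u_9=5/6 ∈ [31/38, 1) → index 9
j=10: u_10=61/66 ∈ [31/38, 1) → index 9

0 2 2 2 4 4 5 5 6 9 9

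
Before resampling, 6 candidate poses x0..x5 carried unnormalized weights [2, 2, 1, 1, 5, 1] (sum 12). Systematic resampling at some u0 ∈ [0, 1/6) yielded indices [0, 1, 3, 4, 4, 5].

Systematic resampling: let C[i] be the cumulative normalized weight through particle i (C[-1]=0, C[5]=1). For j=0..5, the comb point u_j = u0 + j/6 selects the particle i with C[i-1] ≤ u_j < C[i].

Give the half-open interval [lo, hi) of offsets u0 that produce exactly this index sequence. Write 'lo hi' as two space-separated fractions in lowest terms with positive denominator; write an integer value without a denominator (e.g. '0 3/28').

C = [1/6, 1/3, 5/12, 1/2, 11/12, 1]
j=0 picked index 0: u0 ∈ [0, 1/6)
j=1 picked index 1: u0 ∈ [0, 1/6)
j=2 picked index 3: u0 ∈ [1/12, 1/6)
j=3 picked index 4: u0 ∈ [0, 5/12)
j=4 picked index 4: u0 ∈ [-1/6, 1/4)
j=5 picked index 5: u0 ∈ [1/12, 1/6)
intersection: [1/12, 1/6)

1/12 1/6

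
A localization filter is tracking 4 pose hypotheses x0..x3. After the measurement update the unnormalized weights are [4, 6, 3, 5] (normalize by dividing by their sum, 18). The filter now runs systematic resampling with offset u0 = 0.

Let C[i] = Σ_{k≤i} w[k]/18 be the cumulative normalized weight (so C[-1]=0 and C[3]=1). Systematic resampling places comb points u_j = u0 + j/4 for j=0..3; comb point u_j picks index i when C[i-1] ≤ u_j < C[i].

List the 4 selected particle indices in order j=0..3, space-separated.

C = [2/9, 5/9, 13/18, 1]
j=0: u_0=0 ∈ [0, 2/9) → index 0
j=1: u_1=1/4 ∈ [2/9, 5/9) → index 1
j=2: u_2=1/2 ∈ [2/9, 5/9) → index 1
j=3: u_3=3/4 ∈ [13/18, 1) → index 3

0 1 1 3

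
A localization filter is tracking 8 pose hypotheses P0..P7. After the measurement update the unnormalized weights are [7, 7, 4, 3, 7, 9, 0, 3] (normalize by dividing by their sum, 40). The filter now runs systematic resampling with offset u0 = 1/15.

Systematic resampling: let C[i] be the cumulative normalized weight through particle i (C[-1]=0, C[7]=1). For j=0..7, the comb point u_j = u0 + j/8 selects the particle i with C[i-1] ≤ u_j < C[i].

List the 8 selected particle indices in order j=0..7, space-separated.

0 1 1 2 4 4 5 7

C = [7/40, 7/20, 9/20, 21/40, 7/10, 37/40, 37/40, 1]
j=0: u_0=1/15 ∈ [0, 7/40) → index 0
j=1: u_1=23/120 ∈ [7/40, 7/20) → index 1
j=2: u_2=19/60 ∈ [7/40, 7/20) → index 1
j=3: u_3=53/120 ∈ [7/20, 9/20) → index 2
j=4: u_4=17/30 ∈ [21/40, 7/10) → index 4
j=5: u_5=83/120 ∈ [21/40, 7/10) → index 4
j=6: u_6=49/60 ∈ [7/10, 37/40) → index 5
j=7: u_7=113/120 ∈ [37/40, 1) → index 7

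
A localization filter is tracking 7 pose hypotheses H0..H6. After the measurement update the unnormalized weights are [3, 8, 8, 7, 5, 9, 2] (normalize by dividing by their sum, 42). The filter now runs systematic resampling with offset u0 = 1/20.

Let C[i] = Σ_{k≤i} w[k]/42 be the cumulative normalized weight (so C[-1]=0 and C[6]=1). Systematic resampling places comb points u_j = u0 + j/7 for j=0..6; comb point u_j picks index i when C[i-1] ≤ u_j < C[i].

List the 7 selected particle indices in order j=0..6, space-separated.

0 1 2 3 4 5 5

C = [1/14, 11/42, 19/42, 13/21, 31/42, 20/21, 1]
j=0: u_0=1/20 ∈ [0, 1/14) → index 0
j=1: u_1=27/140 ∈ [1/14, 11/42) → index 1
j=2: u_2=47/140 ∈ [11/42, 19/42) → index 2
j=3: u_3=67/140 ∈ [19/42, 13/21) → index 3
j=4: u_4=87/140 ∈ [13/21, 31/42) → index 4
j=5: u_5=107/140 ∈ [31/42, 20/21) → index 5
j=6: u_6=127/140 ∈ [31/42, 20/21) → index 5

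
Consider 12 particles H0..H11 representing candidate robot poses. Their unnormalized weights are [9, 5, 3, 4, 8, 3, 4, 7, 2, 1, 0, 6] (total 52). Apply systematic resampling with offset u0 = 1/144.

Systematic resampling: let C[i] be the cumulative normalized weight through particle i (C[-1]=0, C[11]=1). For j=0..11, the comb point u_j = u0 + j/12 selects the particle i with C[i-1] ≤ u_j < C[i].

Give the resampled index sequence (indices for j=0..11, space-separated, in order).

0 0 1 1 3 4 4 5 6 7 8 11

C = [9/52, 7/26, 17/52, 21/52, 29/52, 8/13, 9/13, 43/52, 45/52, 23/26, 23/26, 1]
j=0: u_0=1/144 ∈ [0, 9/52) → index 0
j=1: u_1=13/144 ∈ [0, 9/52) → index 0
j=2: u_2=25/144 ∈ [9/52, 7/26) → index 1
j=3: u_3=37/144 ∈ [9/52, 7/26) → index 1
j=4: u_4=49/144 ∈ [17/52, 21/52) → index 3
j=5: u_5=61/144 ∈ [21/52, 29/52) → index 4
j=6: u_6=73/144 ∈ [21/52, 29/52) → index 4
j=7: u_7=85/144 ∈ [29/52, 8/13) → index 5
j=8: u_8=97/144 ∈ [8/13, 9/13) → index 6
j=9: u_9=109/144 ∈ [9/13, 43/52) → index 7
j=10: u_10=121/144 ∈ [43/52, 45/52) → index 8
j=11: u_11=133/144 ∈ [23/26, 1) → index 11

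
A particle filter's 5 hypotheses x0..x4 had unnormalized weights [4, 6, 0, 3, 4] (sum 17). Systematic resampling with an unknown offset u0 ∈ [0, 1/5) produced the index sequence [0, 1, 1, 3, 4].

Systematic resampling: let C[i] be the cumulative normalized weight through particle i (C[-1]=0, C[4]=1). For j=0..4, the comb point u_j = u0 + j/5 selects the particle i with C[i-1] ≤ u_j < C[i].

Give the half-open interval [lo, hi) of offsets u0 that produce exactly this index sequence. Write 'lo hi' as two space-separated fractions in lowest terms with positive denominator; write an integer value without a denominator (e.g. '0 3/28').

3/85 14/85

C = [4/17, 10/17, 10/17, 13/17, 1]
j=0 picked index 0: u0 ∈ [0, 4/17)
j=1 picked index 1: u0 ∈ [3/85, 33/85)
j=2 picked index 1: u0 ∈ [-14/85, 16/85)
j=3 picked index 3: u0 ∈ [-1/85, 14/85)
j=4 picked index 4: u0 ∈ [-3/85, 1/5)
intersection: [3/85, 14/85)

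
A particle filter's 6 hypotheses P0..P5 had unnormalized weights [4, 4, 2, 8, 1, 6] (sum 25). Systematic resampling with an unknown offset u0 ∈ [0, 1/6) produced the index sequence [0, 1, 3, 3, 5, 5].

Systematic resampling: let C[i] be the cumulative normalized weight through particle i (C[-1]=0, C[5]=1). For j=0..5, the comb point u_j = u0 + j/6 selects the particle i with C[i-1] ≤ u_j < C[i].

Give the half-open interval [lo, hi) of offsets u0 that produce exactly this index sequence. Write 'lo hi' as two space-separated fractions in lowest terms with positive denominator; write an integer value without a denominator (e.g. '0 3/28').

7/75 23/150

C = [4/25, 8/25, 2/5, 18/25, 19/25, 1]
j=0 picked index 0: u0 ∈ [0, 4/25)
j=1 picked index 1: u0 ∈ [-1/150, 23/150)
j=2 picked index 3: u0 ∈ [1/15, 29/75)
j=3 picked index 3: u0 ∈ [-1/10, 11/50)
j=4 picked index 5: u0 ∈ [7/75, 1/3)
j=5 picked index 5: u0 ∈ [-11/150, 1/6)
intersection: [7/75, 23/150)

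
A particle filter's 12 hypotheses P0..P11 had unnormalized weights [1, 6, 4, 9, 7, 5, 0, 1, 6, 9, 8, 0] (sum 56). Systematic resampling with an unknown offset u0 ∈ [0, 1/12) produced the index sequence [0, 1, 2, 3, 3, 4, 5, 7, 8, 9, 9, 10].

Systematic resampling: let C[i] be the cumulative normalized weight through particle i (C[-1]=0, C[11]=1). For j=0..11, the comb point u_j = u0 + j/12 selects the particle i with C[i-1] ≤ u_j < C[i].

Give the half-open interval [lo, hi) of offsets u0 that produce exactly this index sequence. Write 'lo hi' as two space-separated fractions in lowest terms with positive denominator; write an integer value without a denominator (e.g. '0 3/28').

0 1/168

C = [1/56, 1/8, 11/56, 5/14, 27/56, 4/7, 4/7, 33/56, 39/56, 6/7, 1, 1]
j=0 picked index 0: u0 ∈ [0, 1/56)
j=1 picked index 1: u0 ∈ [-11/168, 1/24)
j=2 picked index 2: u0 ∈ [-1/24, 5/168)
j=3 picked index 3: u0 ∈ [-3/56, 3/28)
j=4 picked index 3: u0 ∈ [-23/168, 1/42)
j=5 picked index 4: u0 ∈ [-5/84, 11/168)
j=6 picked index 5: u0 ∈ [-1/56, 1/14)
j=7 picked index 7: u0 ∈ [-1/84, 1/168)
j=8 picked index 8: u0 ∈ [-13/168, 5/168)
j=9 picked index 9: u0 ∈ [-3/56, 3/28)
j=10 picked index 9: u0 ∈ [-23/168, 1/42)
j=11 picked index 10: u0 ∈ [-5/84, 1/12)
intersection: [0, 1/168)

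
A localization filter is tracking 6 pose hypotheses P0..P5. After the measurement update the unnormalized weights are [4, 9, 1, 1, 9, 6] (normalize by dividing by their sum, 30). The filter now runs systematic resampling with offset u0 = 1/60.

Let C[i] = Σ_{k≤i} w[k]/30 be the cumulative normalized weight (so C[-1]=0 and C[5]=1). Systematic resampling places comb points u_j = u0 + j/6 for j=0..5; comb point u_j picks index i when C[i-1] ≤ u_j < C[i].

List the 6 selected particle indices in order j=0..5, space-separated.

0 1 1 4 4 5

C = [2/15, 13/30, 7/15, 1/2, 4/5, 1]
j=0: u_0=1/60 ∈ [0, 2/15) → index 0
j=1: u_1=11/60 ∈ [2/15, 13/30) → index 1
j=2: u_2=7/20 ∈ [2/15, 13/30) → index 1
j=3: u_3=31/60 ∈ [1/2, 4/5) → index 4
j=4: u_4=41/60 ∈ [1/2, 4/5) → index 4
j=5: u_5=17/20 ∈ [4/5, 1) → index 5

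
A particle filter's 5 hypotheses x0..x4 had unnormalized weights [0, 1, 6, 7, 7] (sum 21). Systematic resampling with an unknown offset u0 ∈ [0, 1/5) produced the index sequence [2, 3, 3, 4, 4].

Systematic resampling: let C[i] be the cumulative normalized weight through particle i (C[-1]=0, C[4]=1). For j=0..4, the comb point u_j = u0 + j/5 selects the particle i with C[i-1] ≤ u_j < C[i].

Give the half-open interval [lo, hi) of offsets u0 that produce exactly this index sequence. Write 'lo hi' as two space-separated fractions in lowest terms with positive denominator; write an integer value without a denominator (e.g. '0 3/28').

C = [0, 1/21, 1/3, 2/3, 1]
j=0 picked index 2: u0 ∈ [1/21, 1/3)
j=1 picked index 3: u0 ∈ [2/15, 7/15)
j=2 picked index 3: u0 ∈ [-1/15, 4/15)
j=3 picked index 4: u0 ∈ [1/15, 2/5)
j=4 picked index 4: u0 ∈ [-2/15, 1/5)
intersection: [2/15, 1/5)

2/15 1/5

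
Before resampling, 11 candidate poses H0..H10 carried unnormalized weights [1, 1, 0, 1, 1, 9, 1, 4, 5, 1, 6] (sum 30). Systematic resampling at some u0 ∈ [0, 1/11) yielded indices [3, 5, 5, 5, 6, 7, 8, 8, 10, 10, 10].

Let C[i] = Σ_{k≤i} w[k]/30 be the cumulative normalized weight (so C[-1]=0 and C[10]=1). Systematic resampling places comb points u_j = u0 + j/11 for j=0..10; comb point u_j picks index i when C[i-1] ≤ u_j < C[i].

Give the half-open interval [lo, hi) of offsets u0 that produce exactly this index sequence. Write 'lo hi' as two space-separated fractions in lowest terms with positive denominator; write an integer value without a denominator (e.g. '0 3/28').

4/55 1/11

C = [1/30, 1/15, 1/15, 1/10, 2/15, 13/30, 7/15, 3/5, 23/30, 4/5, 1]
j=0 picked index 3: u0 ∈ [1/15, 1/10)
j=1 picked index 5: u0 ∈ [7/165, 113/330)
j=2 picked index 5: u0 ∈ [-8/165, 83/330)
j=3 picked index 5: u0 ∈ [-23/165, 53/330)
j=4 picked index 6: u0 ∈ [23/330, 17/165)
j=5 picked index 7: u0 ∈ [2/165, 8/55)
j=6 picked index 8: u0 ∈ [3/55, 73/330)
j=7 picked index 8: u0 ∈ [-2/55, 43/330)
j=8 picked index 10: u0 ∈ [4/55, 3/11)
j=9 picked index 10: u0 ∈ [-1/55, 2/11)
j=10 picked index 10: u0 ∈ [-6/55, 1/11)
intersection: [4/55, 1/11)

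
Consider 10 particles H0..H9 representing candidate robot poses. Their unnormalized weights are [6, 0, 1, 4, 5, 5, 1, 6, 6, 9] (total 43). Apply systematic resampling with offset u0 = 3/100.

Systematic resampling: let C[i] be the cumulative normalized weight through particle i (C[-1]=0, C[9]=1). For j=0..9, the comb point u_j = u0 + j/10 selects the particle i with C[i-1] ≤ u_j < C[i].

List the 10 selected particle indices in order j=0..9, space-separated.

0 0 3 4 5 7 7 8 9 9

C = [6/43, 6/43, 7/43, 11/43, 16/43, 21/43, 22/43, 28/43, 34/43, 1]
j=0: u_0=3/100 ∈ [0, 6/43) → index 0
j=1: u_1=13/100 ∈ [0, 6/43) → index 0
j=2: u_2=23/100 ∈ [7/43, 11/43) → index 3
j=3: u_3=33/100 ∈ [11/43, 16/43) → index 4
j=4: u_4=43/100 ∈ [16/43, 21/43) → index 5
j=5: u_5=53/100 ∈ [22/43, 28/43) → index 7
j=6: u_6=63/100 ∈ [22/43, 28/43) → index 7
j=7: u_7=73/100 ∈ [28/43, 34/43) → index 8
j=8: u_8=83/100 ∈ [34/43, 1) → index 9
j=9: u_9=93/100 ∈ [34/43, 1) → index 9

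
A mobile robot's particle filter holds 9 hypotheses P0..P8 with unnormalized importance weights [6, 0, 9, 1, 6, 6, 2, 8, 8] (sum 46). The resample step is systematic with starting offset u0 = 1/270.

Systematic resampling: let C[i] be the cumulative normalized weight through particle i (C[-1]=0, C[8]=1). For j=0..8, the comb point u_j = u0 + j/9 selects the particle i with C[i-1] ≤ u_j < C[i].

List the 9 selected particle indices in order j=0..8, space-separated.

C = [3/23, 3/23, 15/46, 8/23, 11/23, 14/23, 15/23, 19/23, 1]
j=0: u_0=1/270 ∈ [0, 3/23) → index 0
j=1: u_1=31/270 ∈ [0, 3/23) → index 0
j=2: u_2=61/270 ∈ [3/23, 15/46) → index 2
j=3: u_3=91/270 ∈ [15/46, 8/23) → index 3
j=4: u_4=121/270 ∈ [8/23, 11/23) → index 4
j=5: u_5=151/270 ∈ [11/23, 14/23) → index 5
j=6: u_6=181/270 ∈ [15/23, 19/23) → index 7
j=7: u_7=211/270 ∈ [15/23, 19/23) → index 7
j=8: u_8=241/270 ∈ [19/23, 1) → index 8

0 0 2 3 4 5 7 7 8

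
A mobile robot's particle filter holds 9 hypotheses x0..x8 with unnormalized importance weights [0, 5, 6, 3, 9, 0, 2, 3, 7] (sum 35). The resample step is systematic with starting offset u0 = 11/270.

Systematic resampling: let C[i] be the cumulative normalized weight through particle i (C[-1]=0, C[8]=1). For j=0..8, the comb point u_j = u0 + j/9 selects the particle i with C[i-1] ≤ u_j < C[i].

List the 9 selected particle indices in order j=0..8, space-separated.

1 2 2 3 4 4 6 8 8

C = [0, 1/7, 11/35, 2/5, 23/35, 23/35, 5/7, 4/5, 1]
j=0: u_0=11/270 ∈ [0, 1/7) → index 1
j=1: u_1=41/270 ∈ [1/7, 11/35) → index 2
j=2: u_2=71/270 ∈ [1/7, 11/35) → index 2
j=3: u_3=101/270 ∈ [11/35, 2/5) → index 3
j=4: u_4=131/270 ∈ [2/5, 23/35) → index 4
j=5: u_5=161/270 ∈ [2/5, 23/35) → index 4
j=6: u_6=191/270 ∈ [23/35, 5/7) → index 6
j=7: u_7=221/270 ∈ [4/5, 1) → index 8
j=8: u_8=251/270 ∈ [4/5, 1) → index 8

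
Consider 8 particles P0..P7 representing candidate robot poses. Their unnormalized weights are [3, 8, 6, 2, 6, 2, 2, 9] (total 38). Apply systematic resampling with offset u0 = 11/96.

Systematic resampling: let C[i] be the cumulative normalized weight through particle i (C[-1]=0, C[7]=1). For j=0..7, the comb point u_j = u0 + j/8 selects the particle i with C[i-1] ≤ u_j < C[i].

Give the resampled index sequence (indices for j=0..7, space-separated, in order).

1 1 2 3 4 6 7 7

C = [3/38, 11/38, 17/38, 1/2, 25/38, 27/38, 29/38, 1]
j=0: u_0=11/96 ∈ [3/38, 11/38) → index 1
j=1: u_1=23/96 ∈ [3/38, 11/38) → index 1
j=2: u_2=35/96 ∈ [11/38, 17/38) → index 2
j=3: u_3=47/96 ∈ [17/38, 1/2) → index 3
j=4: u_4=59/96 ∈ [1/2, 25/38) → index 4
j=5: u_5=71/96 ∈ [27/38, 29/38) → index 6
j=6: u_6=83/96 ∈ [29/38, 1) → index 7
j=7: u_7=95/96 ∈ [29/38, 1) → index 7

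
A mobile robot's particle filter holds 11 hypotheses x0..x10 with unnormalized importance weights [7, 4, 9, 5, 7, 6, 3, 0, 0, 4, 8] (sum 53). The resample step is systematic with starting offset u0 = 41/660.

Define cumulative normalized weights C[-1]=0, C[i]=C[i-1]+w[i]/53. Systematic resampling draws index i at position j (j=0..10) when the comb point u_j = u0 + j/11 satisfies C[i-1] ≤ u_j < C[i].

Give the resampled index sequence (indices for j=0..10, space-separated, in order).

C = [7/53, 11/53, 20/53, 25/53, 32/53, 38/53, 41/53, 41/53, 41/53, 45/53, 1]
j=0: u_0=41/660 ∈ [0, 7/53) → index 0
j=1: u_1=101/660 ∈ [7/53, 11/53) → index 1
j=2: u_2=161/660 ∈ [11/53, 20/53) → index 2
j=3: u_3=221/660 ∈ [11/53, 20/53) → index 2
j=4: u_4=281/660 ∈ [20/53, 25/53) → index 3
j=5: u_5=31/60 ∈ [25/53, 32/53) → index 4
j=6: u_6=401/660 ∈ [32/53, 38/53) → index 5
j=7: u_7=461/660 ∈ [32/53, 38/53) → index 5
j=8: u_8=521/660 ∈ [41/53, 45/53) → index 9
j=9: u_9=581/660 ∈ [45/53, 1) → index 10
j=10: u_10=641/660 ∈ [45/53, 1) → index 10

0 1 2 2 3 4 5 5 9 10 10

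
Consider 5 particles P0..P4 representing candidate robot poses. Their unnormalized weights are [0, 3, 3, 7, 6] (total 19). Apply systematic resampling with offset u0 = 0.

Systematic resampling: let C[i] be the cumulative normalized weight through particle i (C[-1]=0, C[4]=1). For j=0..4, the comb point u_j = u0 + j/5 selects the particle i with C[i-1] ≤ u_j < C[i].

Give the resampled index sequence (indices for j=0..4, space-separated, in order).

C = [0, 3/19, 6/19, 13/19, 1]
j=0: u_0=0 ∈ [0, 3/19) → index 1
j=1: u_1=1/5 ∈ [3/19, 6/19) → index 2
j=2: u_2=2/5 ∈ [6/19, 13/19) → index 3
j=3: u_3=3/5 ∈ [6/19, 13/19) → index 3
j=4: u_4=4/5 ∈ [13/19, 1) → index 4

1 2 3 3 4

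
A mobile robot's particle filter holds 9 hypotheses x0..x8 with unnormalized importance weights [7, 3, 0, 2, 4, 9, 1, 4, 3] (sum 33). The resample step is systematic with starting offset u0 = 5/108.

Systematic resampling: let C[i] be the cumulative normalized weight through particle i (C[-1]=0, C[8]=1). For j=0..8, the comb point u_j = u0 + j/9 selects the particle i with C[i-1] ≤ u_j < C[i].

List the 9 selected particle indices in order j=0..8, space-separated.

C = [7/33, 10/33, 10/33, 4/11, 16/33, 25/33, 26/33, 10/11, 1]
j=0: u_0=5/108 ∈ [0, 7/33) → index 0
j=1: u_1=17/108 ∈ [0, 7/33) → index 0
j=2: u_2=29/108 ∈ [7/33, 10/33) → index 1
j=3: u_3=41/108 ∈ [4/11, 16/33) → index 4
j=4: u_4=53/108 ∈ [16/33, 25/33) → index 5
j=5: u_5=65/108 ∈ [16/33, 25/33) → index 5
j=6: u_6=77/108 ∈ [16/33, 25/33) → index 5
j=7: u_7=89/108 ∈ [26/33, 10/11) → index 7
j=8: u_8=101/108 ∈ [10/11, 1) → index 8

0 0 1 4 5 5 5 7 8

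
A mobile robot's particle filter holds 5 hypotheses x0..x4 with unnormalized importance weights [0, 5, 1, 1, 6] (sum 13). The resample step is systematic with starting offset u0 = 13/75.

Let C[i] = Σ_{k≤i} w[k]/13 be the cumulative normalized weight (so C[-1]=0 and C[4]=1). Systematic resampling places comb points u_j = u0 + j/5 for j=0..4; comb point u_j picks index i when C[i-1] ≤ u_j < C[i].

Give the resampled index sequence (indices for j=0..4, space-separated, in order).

C = [0, 5/13, 6/13, 7/13, 1]
j=0: u_0=13/75 ∈ [0, 5/13) → index 1
j=1: u_1=28/75 ∈ [0, 5/13) → index 1
j=2: u_2=43/75 ∈ [7/13, 1) → index 4
j=3: u_3=58/75 ∈ [7/13, 1) → index 4
j=4: u_4=73/75 ∈ [7/13, 1) → index 4

1 1 4 4 4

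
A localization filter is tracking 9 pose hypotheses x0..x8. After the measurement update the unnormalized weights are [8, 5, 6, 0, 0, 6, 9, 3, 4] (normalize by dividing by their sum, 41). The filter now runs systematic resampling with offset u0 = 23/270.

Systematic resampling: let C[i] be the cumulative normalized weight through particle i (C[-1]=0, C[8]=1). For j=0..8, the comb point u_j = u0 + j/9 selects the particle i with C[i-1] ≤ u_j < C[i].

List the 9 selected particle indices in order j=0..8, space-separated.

0 1 1 2 5 6 6 7 8

C = [8/41, 13/41, 19/41, 19/41, 19/41, 25/41, 34/41, 37/41, 1]
j=0: u_0=23/270 ∈ [0, 8/41) → index 0
j=1: u_1=53/270 ∈ [8/41, 13/41) → index 1
j=2: u_2=83/270 ∈ [8/41, 13/41) → index 1
j=3: u_3=113/270 ∈ [13/41, 19/41) → index 2
j=4: u_4=143/270 ∈ [19/41, 25/41) → index 5
j=5: u_5=173/270 ∈ [25/41, 34/41) → index 6
j=6: u_6=203/270 ∈ [25/41, 34/41) → index 6
j=7: u_7=233/270 ∈ [34/41, 37/41) → index 7
j=8: u_8=263/270 ∈ [37/41, 1) → index 8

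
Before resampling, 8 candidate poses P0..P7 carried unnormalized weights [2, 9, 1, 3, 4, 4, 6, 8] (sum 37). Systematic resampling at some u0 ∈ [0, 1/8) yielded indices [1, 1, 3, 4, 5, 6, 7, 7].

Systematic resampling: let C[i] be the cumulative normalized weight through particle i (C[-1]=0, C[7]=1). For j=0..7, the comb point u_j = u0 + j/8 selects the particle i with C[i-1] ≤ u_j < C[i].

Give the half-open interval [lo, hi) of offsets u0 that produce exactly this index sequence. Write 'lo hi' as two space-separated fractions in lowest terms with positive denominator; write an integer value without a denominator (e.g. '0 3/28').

C = [2/37, 11/37, 12/37, 15/37, 19/37, 23/37, 29/37, 1]
j=0 picked index 1: u0 ∈ [2/37, 11/37)
j=1 picked index 1: u0 ∈ [-21/296, 51/296)
j=2 picked index 3: u0 ∈ [11/148, 23/148)
j=3 picked index 4: u0 ∈ [9/296, 41/296)
j=4 picked index 5: u0 ∈ [1/74, 9/74)
j=5 picked index 6: u0 ∈ [-1/296, 47/296)
j=6 picked index 7: u0 ∈ [5/148, 1/4)
j=7 picked index 7: u0 ∈ [-27/296, 1/8)
intersection: [11/148, 9/74)

11/148 9/74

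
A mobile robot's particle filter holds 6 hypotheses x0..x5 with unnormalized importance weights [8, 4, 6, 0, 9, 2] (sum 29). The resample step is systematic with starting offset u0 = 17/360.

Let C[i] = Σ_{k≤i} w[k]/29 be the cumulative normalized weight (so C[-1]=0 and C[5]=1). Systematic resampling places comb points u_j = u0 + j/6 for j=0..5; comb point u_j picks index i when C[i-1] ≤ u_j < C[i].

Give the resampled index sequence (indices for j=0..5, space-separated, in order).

0 0 1 2 4 4

C = [8/29, 12/29, 18/29, 18/29, 27/29, 1]
j=0: u_0=17/360 ∈ [0, 8/29) → index 0
j=1: u_1=77/360 ∈ [0, 8/29) → index 0
j=2: u_2=137/360 ∈ [8/29, 12/29) → index 1
j=3: u_3=197/360 ∈ [12/29, 18/29) → index 2
j=4: u_4=257/360 ∈ [18/29, 27/29) → index 4
j=5: u_5=317/360 ∈ [18/29, 27/29) → index 4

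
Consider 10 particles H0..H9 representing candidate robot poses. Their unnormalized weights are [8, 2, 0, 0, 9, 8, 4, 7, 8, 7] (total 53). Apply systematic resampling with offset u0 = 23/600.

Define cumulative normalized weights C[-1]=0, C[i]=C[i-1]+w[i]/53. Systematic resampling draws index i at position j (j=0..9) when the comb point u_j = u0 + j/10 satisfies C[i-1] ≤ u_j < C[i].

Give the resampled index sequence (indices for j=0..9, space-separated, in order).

C = [8/53, 10/53, 10/53, 10/53, 19/53, 27/53, 31/53, 38/53, 46/53, 1]
j=0: u_0=23/600 ∈ [0, 8/53) → index 0
j=1: u_1=83/600 ∈ [0, 8/53) → index 0
j=2: u_2=143/600 ∈ [10/53, 19/53) → index 4
j=3: u_3=203/600 ∈ [10/53, 19/53) → index 4
j=4: u_4=263/600 ∈ [19/53, 27/53) → index 5
j=5: u_5=323/600 ∈ [27/53, 31/53) → index 6
j=6: u_6=383/600 ∈ [31/53, 38/53) → index 7
j=7: u_7=443/600 ∈ [38/53, 46/53) → index 8
j=8: u_8=503/600 ∈ [38/53, 46/53) → index 8
j=9: u_9=563/600 ∈ [46/53, 1) → index 9

0 0 4 4 5 6 7 8 8 9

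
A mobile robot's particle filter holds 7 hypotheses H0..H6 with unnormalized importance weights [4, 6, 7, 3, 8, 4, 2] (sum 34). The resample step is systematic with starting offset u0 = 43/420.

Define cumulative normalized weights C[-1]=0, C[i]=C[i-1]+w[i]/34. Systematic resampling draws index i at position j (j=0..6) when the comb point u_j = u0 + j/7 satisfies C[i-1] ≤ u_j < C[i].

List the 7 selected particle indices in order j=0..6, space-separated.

C = [2/17, 5/17, 1/2, 10/17, 14/17, 16/17, 1]
j=0: u_0=43/420 ∈ [0, 2/17) → index 0
j=1: u_1=103/420 ∈ [2/17, 5/17) → index 1
j=2: u_2=163/420 ∈ [5/17, 1/2) → index 2
j=3: u_3=223/420 ∈ [1/2, 10/17) → index 3
j=4: u_4=283/420 ∈ [10/17, 14/17) → index 4
j=5: u_5=49/60 ∈ [10/17, 14/17) → index 4
j=6: u_6=403/420 ∈ [16/17, 1) → index 6

0 1 2 3 4 4 6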